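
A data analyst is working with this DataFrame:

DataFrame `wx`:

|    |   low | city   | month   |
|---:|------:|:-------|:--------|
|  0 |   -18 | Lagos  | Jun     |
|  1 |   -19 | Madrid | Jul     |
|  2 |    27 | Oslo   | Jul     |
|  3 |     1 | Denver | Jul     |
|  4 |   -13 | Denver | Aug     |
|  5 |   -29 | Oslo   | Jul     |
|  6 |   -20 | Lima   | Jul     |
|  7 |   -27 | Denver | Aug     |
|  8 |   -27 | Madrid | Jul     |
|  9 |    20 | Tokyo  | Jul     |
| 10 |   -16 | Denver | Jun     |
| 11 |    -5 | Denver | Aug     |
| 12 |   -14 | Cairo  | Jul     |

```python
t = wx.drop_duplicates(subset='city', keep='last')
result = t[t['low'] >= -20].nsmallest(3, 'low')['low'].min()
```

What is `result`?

drop duplicate city (keep=last):
    low    city month
0   -18   Lagos   Jun
5   -29    Oslo   Jul
6   -20    Lima   Jul
8   -27  Madrid   Jul
9    20   Tokyo   Jul
11   -5  Denver   Aug
12  -14   Cairo   Jul
filter rows where low >= -20:
    low    city month
0   -18   Lagos   Jun
6   -20    Lima   Jul
9    20   Tokyo   Jul
11   -5  Denver   Aug
12  -14   Cairo   Jul
take 3 rows with smallest low:
    low   city month
6   -20   Lima   Jul
0   -18  Lagos   Jun
12  -14  Cairo   Jul
min of column 'low' → -20

-20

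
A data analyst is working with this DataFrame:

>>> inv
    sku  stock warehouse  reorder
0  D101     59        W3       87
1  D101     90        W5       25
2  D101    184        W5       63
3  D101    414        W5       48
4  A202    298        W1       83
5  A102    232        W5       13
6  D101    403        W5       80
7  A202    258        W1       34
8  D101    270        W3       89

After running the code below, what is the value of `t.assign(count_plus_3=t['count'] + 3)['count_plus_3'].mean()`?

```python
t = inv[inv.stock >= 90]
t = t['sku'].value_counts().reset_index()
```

filter rows where stock >= 90:
    sku  stock warehouse  reorder
1  D101     90        W5       25
2  D101    184        W5       63
3  D101    414        W5       48
4  A202    298        W1       83
5  A102    232        W5       13
6  D101    403        W5       80
7  A202    258        W1       34
8  D101    270        W3       89
value_counts of sku:
sku
D101    5
A202    2
A102    1
Name: count, dtype: int64
reset_index():
    sku  count
0  D101      5
1  A202      2
2  A102      1
add column count_plus_3 = t['count'] + 3:
    sku  count  count_plus_3
0  D101      5             8
1  A202      2             5
2  A102      1             4

5.66666666667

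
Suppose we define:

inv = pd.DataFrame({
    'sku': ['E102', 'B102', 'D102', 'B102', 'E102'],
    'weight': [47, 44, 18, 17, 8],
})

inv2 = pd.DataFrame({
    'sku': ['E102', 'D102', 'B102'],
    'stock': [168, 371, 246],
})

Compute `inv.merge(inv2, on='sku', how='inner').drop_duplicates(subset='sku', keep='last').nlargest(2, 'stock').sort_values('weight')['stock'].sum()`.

617

merge on 'sku' (how='inner') → 5 rows:
    sku  weight  stock
0  E102      47    168
1  B102      44    246
2  D102      18    371
3  B102      17    246
4  E102       8    168
drop duplicate sku (keep=last):
    sku  weight  stock
2  D102      18    371
3  B102      17    246
4  E102       8    168
take 2 rows with largest stock:
    sku  weight  stock
2  D102      18    371
3  B102      17    246
sort by weight:
    sku  weight  stock
3  B102      17    246
2  D102      18    371
sum of column 'stock' → 617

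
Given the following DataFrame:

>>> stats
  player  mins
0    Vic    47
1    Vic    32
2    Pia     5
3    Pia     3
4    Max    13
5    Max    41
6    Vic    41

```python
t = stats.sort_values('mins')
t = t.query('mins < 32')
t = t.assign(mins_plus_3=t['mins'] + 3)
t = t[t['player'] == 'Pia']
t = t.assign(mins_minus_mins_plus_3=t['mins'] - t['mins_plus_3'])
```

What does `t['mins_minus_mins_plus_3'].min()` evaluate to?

sort by mins:
  player  mins
3    Pia     3
2    Pia     5
4    Max    13
1    Vic    32
5    Max    41
6    Vic    41
0    Vic    47
filter rows where mins < 32:
  player  mins
3    Pia     3
2    Pia     5
4    Max    13
add column mins_plus_3 = t['mins'] + 3:
  player  mins  mins_plus_3
3    Pia     3            6
2    Pia     5            8
4    Max    13           16
filter rows where player == 'Pia':
  player  mins  mins_plus_3
3    Pia     3            6
2    Pia     5            8
add column mins_minus_mins_plus_3 = t['mins'] - t['mins_plus_3']:
  player  mins  mins_plus_3  mins_minus_mins_plus_3
3    Pia     3            6                      -3
2    Pia     5            8                      -3

-3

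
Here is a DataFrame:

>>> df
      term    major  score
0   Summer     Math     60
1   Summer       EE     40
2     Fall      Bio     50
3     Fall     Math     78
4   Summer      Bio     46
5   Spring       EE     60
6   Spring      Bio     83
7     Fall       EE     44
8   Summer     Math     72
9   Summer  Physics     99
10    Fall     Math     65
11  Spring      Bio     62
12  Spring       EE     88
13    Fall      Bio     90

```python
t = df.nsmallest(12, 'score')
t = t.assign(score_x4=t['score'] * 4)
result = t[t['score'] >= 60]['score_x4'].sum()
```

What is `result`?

2272

take 12 rows with smallest score:
      term major  score
1   Summer    EE     40
7     Fall    EE     44
4   Summer   Bio     46
2     Fall   Bio     50
0   Summer  Math     60
5   Spring    EE     60
11  Spring   Bio     62
10    Fall  Math     65
8   Summer  Math     72
3     Fall  Math     78
6   Spring   Bio     83
12  Spring    EE     88
add column score_x4 = t['score'] * 4:
      term major  score  score_x4
1   Summer    EE     40       160
7     Fall    EE     44       176
4   Summer   Bio     46       184
2     Fall   Bio     50       200
0   Summer  Math     60       240
5   Spring    EE     60       240
11  Spring   Bio     62       248
10    Fall  Math     65       260
8   Summer  Math     72       288
3     Fall  Math     78       312
6   Spring   Bio     83       332
12  Spring    EE     88       352
filter rows where score >= 60:
      term major  score  score_x4
0   Summer  Math     60       240
5   Spring    EE     60       240
11  Spring   Bio     62       248
10    Fall  Math     65       260
8   Summer  Math     72       288
3     Fall  Math     78       312
6   Spring   Bio     83       332
12  Spring    EE     88       352
Hence 2272.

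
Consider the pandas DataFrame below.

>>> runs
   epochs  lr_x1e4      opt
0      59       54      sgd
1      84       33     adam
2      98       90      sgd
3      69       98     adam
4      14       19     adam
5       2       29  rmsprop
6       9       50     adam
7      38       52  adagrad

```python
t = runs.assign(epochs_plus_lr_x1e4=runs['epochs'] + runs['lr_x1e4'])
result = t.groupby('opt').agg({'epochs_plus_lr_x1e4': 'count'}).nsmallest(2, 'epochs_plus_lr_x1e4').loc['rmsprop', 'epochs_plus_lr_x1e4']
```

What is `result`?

1

add column epochs_plus_lr_x1e4 = runs['epochs'] + runs['lr_x1e4']:
   epochs  lr_x1e4      opt  epochs_plus_lr_x1e4
0      59       54      sgd                  113
1      84       33     adam                  117
2      98       90      sgd                  188
3      69       98     adam                  167
4      14       19     adam                   33
5       2       29  rmsprop                   31
6       9       50     adam                   59
7      38       52  adagrad                   90
group by opt, count of epochs_plus_lr_x1e4:
         epochs_plus_lr_x1e4
opt                         
adagrad                    1
adam                       4
rmsprop                    1
sgd                        2
take 2 rows with smallest epochs_plus_lr_x1e4:
         epochs_plus_lr_x1e4
opt                         
adagrad                    1
rmsprop                    1
value at row 'rmsprop', column 'epochs_plus_lr_x1e4' → 1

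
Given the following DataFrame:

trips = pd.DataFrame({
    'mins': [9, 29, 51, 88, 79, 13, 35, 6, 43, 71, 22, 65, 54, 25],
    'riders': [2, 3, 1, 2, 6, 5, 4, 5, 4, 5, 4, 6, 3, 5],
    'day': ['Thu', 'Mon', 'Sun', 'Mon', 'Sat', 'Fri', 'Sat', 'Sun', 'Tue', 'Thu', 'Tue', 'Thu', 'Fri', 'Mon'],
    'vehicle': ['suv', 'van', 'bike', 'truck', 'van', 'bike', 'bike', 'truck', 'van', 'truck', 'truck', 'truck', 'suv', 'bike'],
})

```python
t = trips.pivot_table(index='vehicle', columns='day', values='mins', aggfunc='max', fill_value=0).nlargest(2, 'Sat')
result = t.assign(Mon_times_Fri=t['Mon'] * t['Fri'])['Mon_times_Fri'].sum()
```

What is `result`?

pivot: rows=vehicle, cols=day, max(mins):
day      Fri  Mon  Sat  Sun  Thu  Tue
vehicle                              
bike      13   25   35   51    0    0
suv       54    0    0    0    9    0
truck      0   88    0    6   71   22
van        0   29   79    0    0   43
take 2 rows with largest Sat:
day      Fri  Mon  Sat  Sun  Thu  Tue
vehicle                              
van        0   29   79    0    0   43
bike      13   25   35   51    0    0
add column Mon_times_Fri = t['Mon'] * t['Fri']:
day      Fri  Mon  Sat  Sun  Thu  Tue  Mon_times_Fri
vehicle                                             
van        0   29   79    0    0   43              0
bike      13   25   35   51    0    0            325
Taking the sum of column 'Mon_times_Fri' gives 325.

325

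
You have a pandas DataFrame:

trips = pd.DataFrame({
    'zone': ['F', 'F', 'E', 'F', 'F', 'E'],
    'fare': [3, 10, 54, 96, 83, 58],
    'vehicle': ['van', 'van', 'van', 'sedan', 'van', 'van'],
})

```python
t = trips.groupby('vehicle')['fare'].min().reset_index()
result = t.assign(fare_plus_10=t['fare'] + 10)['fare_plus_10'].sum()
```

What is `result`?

119

group by vehicle, min of fare:
vehicle
sedan    96
van       3
Name: fare, dtype: int64
reset_index():
  vehicle  fare
0   sedan    96
1     van     3
add column fare_plus_10 = t['fare'] + 10:
  vehicle  fare  fare_plus_10
0   sedan    96           106
1     van     3            13
The sum of column 'fare_plus_10' is 119.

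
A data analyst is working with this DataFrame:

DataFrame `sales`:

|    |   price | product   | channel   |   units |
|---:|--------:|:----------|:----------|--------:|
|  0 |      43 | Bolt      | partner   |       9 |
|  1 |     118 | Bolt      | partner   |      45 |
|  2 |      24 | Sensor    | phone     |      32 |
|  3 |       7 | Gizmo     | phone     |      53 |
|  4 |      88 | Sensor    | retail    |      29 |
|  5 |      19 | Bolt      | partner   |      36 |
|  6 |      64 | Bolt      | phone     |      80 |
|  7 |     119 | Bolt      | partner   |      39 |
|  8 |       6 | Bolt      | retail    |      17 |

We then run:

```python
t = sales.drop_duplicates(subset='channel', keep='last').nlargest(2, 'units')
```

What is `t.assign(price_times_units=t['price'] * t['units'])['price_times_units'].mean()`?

drop duplicate channel (keep=last):
   price product  channel  units
6     64    Bolt    phone     80
7    119    Bolt  partner     39
8      6    Bolt   retail     17
take 2 rows with largest units:
   price product  channel  units
6     64    Bolt    phone     80
7    119    Bolt  partner     39
add column price_times_units = t['price'] * t['units']:
   price product  channel  units  price_times_units
6     64    Bolt    phone     80               5120
7    119    Bolt  partner     39               4641
So mean() = 4880.5.

4880.5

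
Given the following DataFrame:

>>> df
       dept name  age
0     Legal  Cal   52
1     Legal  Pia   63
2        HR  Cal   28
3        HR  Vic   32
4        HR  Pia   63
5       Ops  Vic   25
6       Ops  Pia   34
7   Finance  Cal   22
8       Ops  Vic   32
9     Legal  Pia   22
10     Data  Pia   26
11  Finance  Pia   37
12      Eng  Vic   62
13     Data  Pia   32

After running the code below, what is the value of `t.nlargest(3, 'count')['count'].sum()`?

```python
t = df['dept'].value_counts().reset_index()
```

value_counts of dept:
dept
Legal      3
HR         3
Ops        3
Finance    2
Data       2
Eng        1
Name: count, dtype: int64
reset_index():
      dept  count
0    Legal      3
1       HR      3
2      Ops      3
3  Finance      2
4     Data      2
5      Eng      1
take 3 rows with largest count:
    dept  count
0  Legal      3
1     HR      3
2    Ops      3
Finally, sum of column 'count' = 9.

9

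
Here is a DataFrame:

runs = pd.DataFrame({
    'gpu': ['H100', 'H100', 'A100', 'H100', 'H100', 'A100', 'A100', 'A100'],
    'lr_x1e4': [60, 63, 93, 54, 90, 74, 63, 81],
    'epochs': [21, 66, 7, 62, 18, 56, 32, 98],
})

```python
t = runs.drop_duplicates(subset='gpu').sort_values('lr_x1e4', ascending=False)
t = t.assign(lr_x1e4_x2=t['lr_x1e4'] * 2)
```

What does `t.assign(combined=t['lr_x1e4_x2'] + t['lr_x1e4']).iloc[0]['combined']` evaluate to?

279

drop duplicate gpu (keep=first):
    gpu  lr_x1e4  epochs
0  H100       60      21
2  A100       93       7
sort by lr_x1e4 descending:
    gpu  lr_x1e4  epochs
2  A100       93       7
0  H100       60      21
add column lr_x1e4_x2 = t['lr_x1e4'] * 2:
    gpu  lr_x1e4  epochs  lr_x1e4_x2
2  A100       93       7         186
0  H100       60      21         120
add column combined = t['lr_x1e4_x2'] + t['lr_x1e4']:
    gpu  lr_x1e4  epochs  lr_x1e4_x2  combined
2  A100       93       7         186       279
0  H100       60      21         120       180
value at position 0, column 'combined' → 279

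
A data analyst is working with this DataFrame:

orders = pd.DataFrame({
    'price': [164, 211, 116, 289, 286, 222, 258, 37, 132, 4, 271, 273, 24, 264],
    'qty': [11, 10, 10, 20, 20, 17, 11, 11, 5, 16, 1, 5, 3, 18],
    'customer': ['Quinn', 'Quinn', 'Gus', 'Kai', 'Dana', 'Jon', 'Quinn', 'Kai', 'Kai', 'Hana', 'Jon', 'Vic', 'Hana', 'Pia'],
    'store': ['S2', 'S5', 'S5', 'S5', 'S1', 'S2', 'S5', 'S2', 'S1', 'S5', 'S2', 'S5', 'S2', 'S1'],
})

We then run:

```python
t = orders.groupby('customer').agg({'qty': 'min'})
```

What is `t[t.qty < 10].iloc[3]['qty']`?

5

group by customer, min of qty:
          qty
customer     
Dana       20
Gus        10
Hana        3
Jon         1
Kai         5
Pia        18
Quinn      10
Vic         5
filter rows where qty < 10:
          qty
customer     
Hana        3
Jon         1
Kai         5
Vic         5
Reading off the value at position 3, column 'qty', we get 5.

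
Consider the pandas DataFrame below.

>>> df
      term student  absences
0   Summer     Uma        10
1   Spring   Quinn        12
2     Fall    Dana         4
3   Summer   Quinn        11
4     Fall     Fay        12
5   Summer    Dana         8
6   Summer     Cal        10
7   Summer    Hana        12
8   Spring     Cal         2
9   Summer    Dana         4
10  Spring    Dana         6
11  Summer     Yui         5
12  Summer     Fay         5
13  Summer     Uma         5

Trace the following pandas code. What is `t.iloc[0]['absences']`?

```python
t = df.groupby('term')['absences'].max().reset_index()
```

group by term, max of absences:
term
Fall      12
Spring    12
Summer    12
Name: absences, dtype: int64
reset_index():
     term  absences
0    Fall        12
1  Spring        12
2  Summer        12

12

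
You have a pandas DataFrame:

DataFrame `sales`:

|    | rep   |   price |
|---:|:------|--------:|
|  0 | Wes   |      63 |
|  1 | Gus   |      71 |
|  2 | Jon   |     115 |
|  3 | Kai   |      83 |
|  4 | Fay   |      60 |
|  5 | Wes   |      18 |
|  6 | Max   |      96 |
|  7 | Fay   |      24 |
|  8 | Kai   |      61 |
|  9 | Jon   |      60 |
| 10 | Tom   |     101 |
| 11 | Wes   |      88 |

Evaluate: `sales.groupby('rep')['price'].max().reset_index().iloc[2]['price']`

group by rep, max of price:
rep
Fay     60
Gus     71
Jon    115
Kai     83
Max     96
Tom    101
Wes     88
Name: price, dtype: int64
reset_index():
   rep  price
0  Fay     60
1  Gus     71
2  Jon    115
3  Kai     83
4  Max     96
5  Tom    101
6  Wes     88

115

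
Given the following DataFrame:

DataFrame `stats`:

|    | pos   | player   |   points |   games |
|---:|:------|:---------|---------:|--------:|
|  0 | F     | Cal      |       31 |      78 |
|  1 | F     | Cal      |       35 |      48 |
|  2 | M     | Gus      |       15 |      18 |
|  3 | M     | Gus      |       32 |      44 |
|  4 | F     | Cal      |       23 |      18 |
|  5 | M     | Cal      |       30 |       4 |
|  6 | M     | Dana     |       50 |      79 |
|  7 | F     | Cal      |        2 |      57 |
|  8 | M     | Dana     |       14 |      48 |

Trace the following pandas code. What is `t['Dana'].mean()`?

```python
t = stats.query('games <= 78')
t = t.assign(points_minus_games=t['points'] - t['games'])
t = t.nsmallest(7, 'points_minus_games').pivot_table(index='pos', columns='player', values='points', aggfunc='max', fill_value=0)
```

7.0

filter rows where games <= 78:
  pos player  points  games
0   F    Cal      31     78
1   F    Cal      35     48
2   M    Gus      15     18
3   M    Gus      32     44
4   F    Cal      23     18
5   M    Cal      30      4
7   F    Cal       2     57
8   M   Dana      14     48
add column points_minus_games = t['points'] - t['games']:
  pos player  points  games  points_minus_games
0   F    Cal      31     78                 -47
1   F    Cal      35     48                 -13
2   M    Gus      15     18                  -3
3   M    Gus      32     44                 -12
4   F    Cal      23     18                   5
5   M    Cal      30      4                  26
7   F    Cal       2     57                 -55
8   M   Dana      14     48                 -34
take 7 rows with smallest points_minus_games:
  pos player  points  games  points_minus_games
7   F    Cal       2     57                 -55
0   F    Cal      31     78                 -47
8   M   Dana      14     48                 -34
1   F    Cal      35     48                 -13
3   M    Gus      32     44                 -12
2   M    Gus      15     18                  -3
4   F    Cal      23     18                   5
pivot: rows=pos, cols=player, max(points):
player  Cal  Dana  Gus
pos                   
F        35     0    0
M         0    14   32
Reading off the mean of column 'Dana', we get 7.0.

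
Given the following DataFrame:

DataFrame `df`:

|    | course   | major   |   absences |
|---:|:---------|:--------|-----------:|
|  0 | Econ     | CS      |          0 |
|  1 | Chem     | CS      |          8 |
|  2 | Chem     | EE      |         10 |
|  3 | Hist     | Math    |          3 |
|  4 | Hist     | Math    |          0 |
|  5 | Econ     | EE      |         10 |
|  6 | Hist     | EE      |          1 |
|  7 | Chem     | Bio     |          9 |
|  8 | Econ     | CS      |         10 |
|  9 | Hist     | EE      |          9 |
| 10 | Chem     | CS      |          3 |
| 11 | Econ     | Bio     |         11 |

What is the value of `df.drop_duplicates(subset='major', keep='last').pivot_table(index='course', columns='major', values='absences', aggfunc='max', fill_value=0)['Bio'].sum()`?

11

drop duplicate major (keep=last):
   course major  absences
4    Hist  Math         0
9    Hist    EE         9
10   Chem    CS         3
11   Econ   Bio        11
pivot: rows=course, cols=major, max(absences):
major   Bio  CS  EE  Math
course                   
Chem      0   3   0     0
Econ     11   0   0     0
Hist      0   0   9     0
Reading off the sum of column 'Bio', we get 11.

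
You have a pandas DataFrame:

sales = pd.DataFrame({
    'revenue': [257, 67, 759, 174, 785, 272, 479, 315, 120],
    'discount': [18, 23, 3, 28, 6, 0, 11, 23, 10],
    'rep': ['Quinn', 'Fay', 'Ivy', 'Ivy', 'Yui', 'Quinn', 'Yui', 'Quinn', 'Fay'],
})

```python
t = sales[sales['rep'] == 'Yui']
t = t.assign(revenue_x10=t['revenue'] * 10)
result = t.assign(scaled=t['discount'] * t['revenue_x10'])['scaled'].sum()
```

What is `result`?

filter rows where rep == 'Yui':
   revenue  discount  rep
4      785         6  Yui
6      479        11  Yui
add column revenue_x10 = t['revenue'] * 10:
   revenue  discount  rep  revenue_x10
4      785         6  Yui         7850
6      479        11  Yui         4790
add column scaled = t['discount'] * t['revenue_x10']:
   revenue  discount  rep  revenue_x10  scaled
4      785         6  Yui         7850   47100
6      479        11  Yui         4790   52690
Finally, sum of column 'scaled' = 99790.

99790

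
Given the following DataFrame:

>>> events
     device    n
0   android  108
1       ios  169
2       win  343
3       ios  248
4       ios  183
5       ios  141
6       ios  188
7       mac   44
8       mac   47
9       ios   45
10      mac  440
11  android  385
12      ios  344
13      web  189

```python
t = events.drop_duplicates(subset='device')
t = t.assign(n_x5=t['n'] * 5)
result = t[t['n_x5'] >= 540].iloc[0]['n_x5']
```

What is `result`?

drop duplicate device (keep=first):
     device    n
0   android  108
1       ios  169
2       win  343
7       mac   44
13      web  189
add column n_x5 = t['n'] * 5:
     device    n  n_x5
0   android  108   540
1       ios  169   845
2       win  343  1715
7       mac   44   220
13      web  189   945
filter rows where n_x5 >= 540:
     device    n  n_x5
0   android  108   540
1       ios  169   845
2       win  343  1715
13      web  189   945
So iloc[0]['n_x5'] = 540.

540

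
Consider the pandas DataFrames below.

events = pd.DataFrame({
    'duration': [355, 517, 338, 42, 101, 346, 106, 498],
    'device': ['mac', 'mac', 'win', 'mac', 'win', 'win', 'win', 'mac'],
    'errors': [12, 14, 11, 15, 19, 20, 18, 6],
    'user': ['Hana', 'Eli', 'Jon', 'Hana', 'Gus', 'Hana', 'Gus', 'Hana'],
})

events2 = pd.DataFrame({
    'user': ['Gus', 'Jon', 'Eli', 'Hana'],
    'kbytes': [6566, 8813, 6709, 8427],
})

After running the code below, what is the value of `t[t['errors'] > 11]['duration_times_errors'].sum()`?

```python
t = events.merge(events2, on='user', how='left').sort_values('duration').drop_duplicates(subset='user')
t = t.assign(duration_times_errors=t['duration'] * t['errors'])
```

merge on 'user' (how='left') → 8 rows:
   duration device  errors  user  kbytes
0       355    mac      12  Hana    8427
1       517    mac      14   Eli    6709
2       338    win      11   Jon    8813
3        42    mac      15  Hana    8427
4       101    win      19   Gus    6566
5       346    win      20  Hana    8427
6       106    win      18   Gus    6566
7       498    mac       6  Hana    8427
sort by duration:
   duration device  errors  user  kbytes
3        42    mac      15  Hana    8427
4       101    win      19   Gus    6566
6       106    win      18   Gus    6566
2       338    win      11   Jon    8813
5       346    win      20  Hana    8427
0       355    mac      12  Hana    8427
7       498    mac       6  Hana    8427
1       517    mac      14   Eli    6709
drop duplicate user (keep=first):
   duration device  errors  user  kbytes
3        42    mac      15  Hana    8427
4       101    win      19   Gus    6566
2       338    win      11   Jon    8813
1       517    mac      14   Eli    6709
add column duration_times_errors = t['duration'] * t['errors']:
   duration device  errors  user  kbytes  duration_times_errors
3        42    mac      15  Hana    8427                    630
4       101    win      19   Gus    6566                   1919
2       338    win      11   Jon    8813                   3718
1       517    mac      14   Eli    6709                   7238
filter rows where errors > 11:
   duration device  errors  user  kbytes  duration_times_errors
3        42    mac      15  Hana    8427                    630
4       101    win      19   Gus    6566                   1919
1       517    mac      14   Eli    6709                   7238

9787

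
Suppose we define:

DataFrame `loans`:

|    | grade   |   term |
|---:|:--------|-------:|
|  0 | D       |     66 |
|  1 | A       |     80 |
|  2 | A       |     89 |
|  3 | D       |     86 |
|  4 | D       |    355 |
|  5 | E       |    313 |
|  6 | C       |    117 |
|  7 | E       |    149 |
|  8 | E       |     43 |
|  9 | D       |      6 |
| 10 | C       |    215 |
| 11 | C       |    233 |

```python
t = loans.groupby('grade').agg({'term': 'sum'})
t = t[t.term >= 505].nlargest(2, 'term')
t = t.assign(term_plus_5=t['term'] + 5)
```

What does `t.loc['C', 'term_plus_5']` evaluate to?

570

group by grade, sum of term:
       term
grade      
A       169
C       565
D       513
E       505
filter rows where term >= 505:
       term
grade      
C       565
D       513
E       505
take 2 rows with largest term:
       term
grade      
C       565
D       513
add column term_plus_5 = t['term'] + 5:
       term  term_plus_5
grade                   
C       565          570
D       513          518
Hence 570.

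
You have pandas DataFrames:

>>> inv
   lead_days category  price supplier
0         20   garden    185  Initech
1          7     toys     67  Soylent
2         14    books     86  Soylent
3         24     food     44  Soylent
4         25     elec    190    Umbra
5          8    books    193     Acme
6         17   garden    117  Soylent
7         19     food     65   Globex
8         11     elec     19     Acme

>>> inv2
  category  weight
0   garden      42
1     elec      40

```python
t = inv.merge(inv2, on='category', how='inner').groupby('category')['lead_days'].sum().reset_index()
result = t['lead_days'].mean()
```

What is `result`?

merge on 'category' (how='inner') → 4 rows:
   lead_days category  price supplier  weight
0         20   garden    185  Initech      42
1         25     elec    190    Umbra      40
2         17   garden    117  Soylent      42
3         11     elec     19     Acme      40
group by category, sum of lead_days:
category
elec      36
garden    37
Name: lead_days, dtype: int64
reset_index():
  category  lead_days
0     elec         36
1   garden         37
Finally, mean of column 'lead_days' = 36.5.

36.5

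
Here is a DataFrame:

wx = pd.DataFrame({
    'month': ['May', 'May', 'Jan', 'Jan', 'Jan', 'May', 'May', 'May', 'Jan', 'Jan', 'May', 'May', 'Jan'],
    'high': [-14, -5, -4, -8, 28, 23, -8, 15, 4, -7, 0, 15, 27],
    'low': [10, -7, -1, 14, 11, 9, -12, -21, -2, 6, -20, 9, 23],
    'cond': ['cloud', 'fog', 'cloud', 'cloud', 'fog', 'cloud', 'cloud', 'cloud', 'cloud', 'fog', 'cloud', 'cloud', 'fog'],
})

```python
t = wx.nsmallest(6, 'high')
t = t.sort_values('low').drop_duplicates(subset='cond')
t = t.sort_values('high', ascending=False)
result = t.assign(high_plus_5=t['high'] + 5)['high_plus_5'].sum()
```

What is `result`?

-3

take 6 rows with smallest high:
  month  high  low   cond
0   May   -14   10  cloud
3   Jan    -8   14  cloud
6   May    -8  -12  cloud
9   Jan    -7    6    fog
1   May    -5   -7    fog
2   Jan    -4   -1  cloud
sort by low:
  month  high  low   cond
6   May    -8  -12  cloud
1   May    -5   -7    fog
2   Jan    -4   -1  cloud
9   Jan    -7    6    fog
0   May   -14   10  cloud
3   Jan    -8   14  cloud
drop duplicate cond (keep=first):
  month  high  low   cond
6   May    -8  -12  cloud
1   May    -5   -7    fog
sort by high descending:
  month  high  low   cond
1   May    -5   -7    fog
6   May    -8  -12  cloud
add column high_plus_5 = t['high'] + 5:
  month  high  low   cond  high_plus_5
1   May    -5   -7    fog            0
6   May    -8  -12  cloud           -3
So sum() = -3.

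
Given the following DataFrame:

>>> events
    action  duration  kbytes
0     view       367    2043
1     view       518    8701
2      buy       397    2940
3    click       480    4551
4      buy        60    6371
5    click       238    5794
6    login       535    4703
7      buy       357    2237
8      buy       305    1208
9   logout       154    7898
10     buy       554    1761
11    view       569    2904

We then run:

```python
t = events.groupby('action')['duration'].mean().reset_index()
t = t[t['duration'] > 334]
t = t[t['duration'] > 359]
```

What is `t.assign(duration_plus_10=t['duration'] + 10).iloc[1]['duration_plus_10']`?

group by action, mean of duration:
action
buy       334.600000
click     359.000000
login     535.000000
logout    154.000000
view      484.666667
Name: duration, dtype: float64
reset_index():
   action    duration
0     buy  334.600000
1   click  359.000000
2   login  535.000000
3  logout  154.000000
4    view  484.666667
filter rows where duration > 334:
  action    duration
0    buy  334.600000
1  click  359.000000
2  login  535.000000
4   view  484.666667
filter rows where duration > 359:
  action    duration
2  login  535.000000
4   view  484.666667
add column duration_plus_10 = t['duration'] + 10:
  action    duration  duration_plus_10
2  login  535.000000        545.000000
4   view  484.666667        494.666667
So iloc[1]['duration_plus_10'] = 494.666666667.

494.666666667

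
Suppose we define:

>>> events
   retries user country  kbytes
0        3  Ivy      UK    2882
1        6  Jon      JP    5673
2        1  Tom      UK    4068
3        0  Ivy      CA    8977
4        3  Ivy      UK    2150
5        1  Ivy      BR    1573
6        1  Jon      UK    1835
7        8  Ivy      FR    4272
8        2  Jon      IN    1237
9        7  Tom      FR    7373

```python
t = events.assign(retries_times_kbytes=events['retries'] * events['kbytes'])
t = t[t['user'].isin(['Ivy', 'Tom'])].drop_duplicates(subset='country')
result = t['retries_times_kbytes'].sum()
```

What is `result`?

add column retries_times_kbytes = events['retries'] * events['kbytes']:
   retries user country  kbytes  retries_times_kbytes
0        3  Ivy      UK    2882                  8646
1        6  Jon      JP    5673                 34038
2        1  Tom      UK    4068                  4068
3        0  Ivy      CA    8977                     0
4        3  Ivy      UK    2150                  6450
5        1  Ivy      BR    1573                  1573
6        1  Jon      UK    1835                  1835
7        8  Ivy      FR    4272                 34176
8        2  Jon      IN    1237                  2474
9        7  Tom      FR    7373                 51611
filter rows where user in ['Ivy', 'Tom']:
   retries user country  kbytes  retries_times_kbytes
0        3  Ivy      UK    2882                  8646
2        1  Tom      UK    4068                  4068
3        0  Ivy      CA    8977                     0
4        3  Ivy      UK    2150                  6450
5        1  Ivy      BR    1573                  1573
7        8  Ivy      FR    4272                 34176
9        7  Tom      FR    7373                 51611
drop duplicate country (keep=first):
   retries user country  kbytes  retries_times_kbytes
0        3  Ivy      UK    2882                  8646
3        0  Ivy      CA    8977                     0
5        1  Ivy      BR    1573                  1573
7        8  Ivy      FR    4272                 34176
Taking the sum of column 'retries_times_kbytes' gives 44395.

44395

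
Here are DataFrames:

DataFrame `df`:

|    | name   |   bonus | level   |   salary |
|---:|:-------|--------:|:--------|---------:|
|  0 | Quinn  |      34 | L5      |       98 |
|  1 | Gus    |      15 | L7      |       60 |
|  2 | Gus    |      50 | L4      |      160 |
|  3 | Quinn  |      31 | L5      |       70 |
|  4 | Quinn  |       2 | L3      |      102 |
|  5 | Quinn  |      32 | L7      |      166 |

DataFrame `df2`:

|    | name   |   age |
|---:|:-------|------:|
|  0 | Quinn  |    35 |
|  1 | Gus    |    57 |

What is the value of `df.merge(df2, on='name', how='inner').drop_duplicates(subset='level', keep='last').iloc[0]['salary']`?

merge on 'name' (how='inner') → 6 rows:
    name  bonus level  salary  age
0  Quinn     34    L5      98   35
1    Gus     15    L7      60   57
2    Gus     50    L4     160   57
3  Quinn     31    L5      70   35
4  Quinn      2    L3     102   35
5  Quinn     32    L7     166   35
drop duplicate level (keep=last):
    name  bonus level  salary  age
2    Gus     50    L4     160   57
3  Quinn     31    L5      70   35
4  Quinn      2    L3     102   35
5  Quinn     32    L7     166   35

160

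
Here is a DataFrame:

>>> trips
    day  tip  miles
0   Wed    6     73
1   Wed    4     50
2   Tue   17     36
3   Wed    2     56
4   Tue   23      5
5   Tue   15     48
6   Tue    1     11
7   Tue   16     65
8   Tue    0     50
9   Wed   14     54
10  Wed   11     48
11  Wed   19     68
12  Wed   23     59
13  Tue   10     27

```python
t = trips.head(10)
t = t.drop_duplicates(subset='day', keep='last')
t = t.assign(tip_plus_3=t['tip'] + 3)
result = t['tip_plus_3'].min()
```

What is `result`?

3

take first 10 rows:
   day  tip  miles
0  Wed    6     73
1  Wed    4     50
2  Tue   17     36
3  Wed    2     56
4  Tue   23      5
5  Tue   15     48
6  Tue    1     11
7  Tue   16     65
8  Tue    0     50
9  Wed   14     54
drop duplicate day (keep=last):
   day  tip  miles
8  Tue    0     50
9  Wed   14     54
add column tip_plus_3 = t['tip'] + 3:
   day  tip  miles  tip_plus_3
8  Tue    0     50           3
9  Wed   14     54          17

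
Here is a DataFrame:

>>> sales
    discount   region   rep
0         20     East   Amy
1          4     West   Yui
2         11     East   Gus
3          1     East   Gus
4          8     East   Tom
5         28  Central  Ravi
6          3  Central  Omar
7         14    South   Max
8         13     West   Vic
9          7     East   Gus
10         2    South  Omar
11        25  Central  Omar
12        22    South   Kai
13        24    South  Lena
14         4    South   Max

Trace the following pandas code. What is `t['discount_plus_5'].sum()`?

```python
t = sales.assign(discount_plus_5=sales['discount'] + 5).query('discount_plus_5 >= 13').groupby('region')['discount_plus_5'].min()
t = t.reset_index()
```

80

add column discount_plus_5 = sales['discount'] + 5:
    discount   region   rep  discount_plus_5
0         20     East   Amy               25
1          4     West   Yui                9
2         11     East   Gus               16
3          1     East   Gus                6
4          8     East   Tom               13
5         28  Central  Ravi               33
6          3  Central  Omar                8
7         14    South   Max               19
8         13     West   Vic               18
9          7     East   Gus               12
10         2    South  Omar                7
11        25  Central  Omar               30
12        22    South   Kai               27
13        24    South  Lena               29
14         4    South   Max                9
filter rows where discount_plus_5 >= 13:
    discount   region   rep  discount_plus_5
0         20     East   Amy               25
2         11     East   Gus               16
4          8     East   Tom               13
5         28  Central  Ravi               33
7         14    South   Max               19
8         13     West   Vic               18
11        25  Central  Omar               30
12        22    South   Kai               27
13        24    South  Lena               29
group by region, min of discount_plus_5:
region
Central    30
East       13
South      19
West       18
Name: discount_plus_5, dtype: int64
reset_index():
    region  discount_plus_5
0  Central               30
1     East               13
2    South               19
3     West               18
Hence 80.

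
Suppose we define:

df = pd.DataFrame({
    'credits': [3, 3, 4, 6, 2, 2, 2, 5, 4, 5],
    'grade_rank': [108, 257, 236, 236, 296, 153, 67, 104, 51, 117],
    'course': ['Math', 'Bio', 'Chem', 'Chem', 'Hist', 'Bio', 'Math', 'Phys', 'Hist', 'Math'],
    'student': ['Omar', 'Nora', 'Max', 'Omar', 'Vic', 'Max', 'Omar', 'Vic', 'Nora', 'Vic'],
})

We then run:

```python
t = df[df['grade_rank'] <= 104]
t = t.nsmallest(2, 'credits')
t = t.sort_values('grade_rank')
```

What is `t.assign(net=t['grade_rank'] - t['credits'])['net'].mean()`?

56.0

filter rows where grade_rank <= 104:
   credits  grade_rank course student
6        2          67   Math    Omar
7        5         104   Phys     Vic
8        4          51   Hist    Nora
take 2 rows with smallest credits:
   credits  grade_rank course student
6        2          67   Math    Omar
8        4          51   Hist    Nora
sort by grade_rank:
   credits  grade_rank course student
8        4          51   Hist    Nora
6        2          67   Math    Omar
add column net = t['grade_rank'] - t['credits']:
   credits  grade_rank course student  net
8        4          51   Hist    Nora   47
6        2          67   Math    Omar   65
Reading off the mean of column 'net', we get 56.0.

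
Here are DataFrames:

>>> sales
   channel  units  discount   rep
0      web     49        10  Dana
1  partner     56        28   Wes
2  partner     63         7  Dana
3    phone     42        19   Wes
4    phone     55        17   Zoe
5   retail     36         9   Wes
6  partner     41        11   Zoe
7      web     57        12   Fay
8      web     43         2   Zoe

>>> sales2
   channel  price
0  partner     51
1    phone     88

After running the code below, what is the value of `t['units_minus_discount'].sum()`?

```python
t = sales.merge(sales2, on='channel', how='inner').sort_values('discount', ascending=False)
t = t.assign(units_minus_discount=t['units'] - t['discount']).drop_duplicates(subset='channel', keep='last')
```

94

merge on 'channel' (how='inner') → 5 rows:
   channel  units  discount   rep  price
0  partner     56        28   Wes     51
1  partner     63         7  Dana     51
2    phone     42        19   Wes     88
3    phone     55        17   Zoe     88
4  partner     41        11   Zoe     51
sort by discount descending:
   channel  units  discount   rep  price
0  partner     56        28   Wes     51
2    phone     42        19   Wes     88
3    phone     55        17   Zoe     88
4  partner     41        11   Zoe     51
1  partner     63         7  Dana     51
add column units_minus_discount = t['units'] - t['discount']:
   channel  units  discount   rep  price  units_minus_discount
0  partner     56        28   Wes     51                    28
2    phone     42        19   Wes     88                    23
3    phone     55        17   Zoe     88                    38
4  partner     41        11   Zoe     51                    30
1  partner     63         7  Dana     51                    56
drop duplicate channel (keep=last):
   channel  units  discount   rep  price  units_minus_discount
3    phone     55        17   Zoe     88                    38
1  partner     63         7  Dana     51                    56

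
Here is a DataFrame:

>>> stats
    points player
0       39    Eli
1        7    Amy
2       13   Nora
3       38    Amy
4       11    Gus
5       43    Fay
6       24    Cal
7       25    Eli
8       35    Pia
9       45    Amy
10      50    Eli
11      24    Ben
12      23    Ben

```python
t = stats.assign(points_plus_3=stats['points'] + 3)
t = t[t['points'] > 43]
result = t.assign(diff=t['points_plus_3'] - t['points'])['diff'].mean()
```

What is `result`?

3.0

add column points_plus_3 = stats['points'] + 3:
    points player  points_plus_3
0       39    Eli             42
1        7    Amy             10
2       13   Nora             16
3       38    Amy             41
4       11    Gus             14
5       43    Fay             46
6       24    Cal             27
7       25    Eli             28
8       35    Pia             38
9       45    Amy             48
10      50    Eli             53
11      24    Ben             27
12      23    Ben             26
filter rows where points > 43:
    points player  points_plus_3
9       45    Amy             48
10      50    Eli             53
add column diff = t['points_plus_3'] - t['points']:
    points player  points_plus_3  diff
9       45    Amy             48     3
10      50    Eli             53     3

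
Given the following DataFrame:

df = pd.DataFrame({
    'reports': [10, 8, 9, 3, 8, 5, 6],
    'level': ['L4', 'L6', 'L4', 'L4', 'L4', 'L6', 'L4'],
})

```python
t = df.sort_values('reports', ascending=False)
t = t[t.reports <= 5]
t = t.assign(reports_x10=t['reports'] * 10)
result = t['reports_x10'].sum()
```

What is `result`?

sort by reports descending:
   reports level
0       10    L4
2        9    L4
1        8    L6
4        8    L4
6        6    L4
5        5    L6
3        3    L4
filter rows where reports <= 5:
   reports level
5        5    L6
3        3    L4
add column reports_x10 = t['reports'] * 10:
   reports level  reports_x10
5        5    L6           50
3        3    L4           30

80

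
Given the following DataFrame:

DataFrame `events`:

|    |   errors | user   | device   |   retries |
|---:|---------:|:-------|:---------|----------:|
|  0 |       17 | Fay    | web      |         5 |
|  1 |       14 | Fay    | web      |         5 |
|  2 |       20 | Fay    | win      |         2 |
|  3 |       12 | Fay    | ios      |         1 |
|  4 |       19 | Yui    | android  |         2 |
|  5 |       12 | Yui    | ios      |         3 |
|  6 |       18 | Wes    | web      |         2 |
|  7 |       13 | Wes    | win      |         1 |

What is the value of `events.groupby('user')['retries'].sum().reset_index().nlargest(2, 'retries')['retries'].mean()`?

group by user, sum of retries:
user
Fay    13
Wes     3
Yui     5
Name: retries, dtype: int64
reset_index():
  user  retries
0  Fay       13
1  Wes        3
2  Yui        5
take 2 rows with largest retries:
  user  retries
0  Fay       13
2  Yui        5

9.0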